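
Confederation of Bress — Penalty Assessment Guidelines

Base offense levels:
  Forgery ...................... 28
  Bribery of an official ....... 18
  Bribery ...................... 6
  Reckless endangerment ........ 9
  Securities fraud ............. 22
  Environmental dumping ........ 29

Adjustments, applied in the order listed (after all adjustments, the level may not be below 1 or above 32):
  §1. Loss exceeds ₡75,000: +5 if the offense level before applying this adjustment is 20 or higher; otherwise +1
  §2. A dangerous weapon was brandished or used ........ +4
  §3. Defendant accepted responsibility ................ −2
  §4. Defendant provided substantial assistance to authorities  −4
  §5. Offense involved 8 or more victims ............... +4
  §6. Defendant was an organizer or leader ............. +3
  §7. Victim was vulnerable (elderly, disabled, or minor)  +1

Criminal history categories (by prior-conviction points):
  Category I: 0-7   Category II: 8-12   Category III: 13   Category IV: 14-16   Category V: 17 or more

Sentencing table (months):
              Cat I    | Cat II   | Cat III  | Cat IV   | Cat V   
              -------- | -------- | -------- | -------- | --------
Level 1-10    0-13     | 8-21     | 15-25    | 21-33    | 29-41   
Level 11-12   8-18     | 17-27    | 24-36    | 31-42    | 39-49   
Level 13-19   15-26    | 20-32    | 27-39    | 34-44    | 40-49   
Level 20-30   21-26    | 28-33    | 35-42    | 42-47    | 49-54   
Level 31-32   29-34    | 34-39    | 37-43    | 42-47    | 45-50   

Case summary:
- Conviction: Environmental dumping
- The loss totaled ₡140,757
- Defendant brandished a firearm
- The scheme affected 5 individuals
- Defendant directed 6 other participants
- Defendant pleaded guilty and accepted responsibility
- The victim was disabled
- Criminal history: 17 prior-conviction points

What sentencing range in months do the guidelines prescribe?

45-50 months

Base offense level for environmental dumping: 29.
§1 applies (level before this adjustment is 29 ≥ 20, so +5): 29 + 5 = 34.
§2 applies: 34 + 4 = 38.
§3 applies: 38 − 2 = 36.
§5 does not apply.
§6 applies: 36 + 3 = 39.
§7 applies: 39 + 1 = 40.
Level 40 exceeds the maximum of 32; capped at 32.
Final offense level: 32.
Criminal history: 17 prior points → Category V (17+).
Level 32 falls in the 31-32 band.
Grid: Level 31-32 × Category V = 45-50 months.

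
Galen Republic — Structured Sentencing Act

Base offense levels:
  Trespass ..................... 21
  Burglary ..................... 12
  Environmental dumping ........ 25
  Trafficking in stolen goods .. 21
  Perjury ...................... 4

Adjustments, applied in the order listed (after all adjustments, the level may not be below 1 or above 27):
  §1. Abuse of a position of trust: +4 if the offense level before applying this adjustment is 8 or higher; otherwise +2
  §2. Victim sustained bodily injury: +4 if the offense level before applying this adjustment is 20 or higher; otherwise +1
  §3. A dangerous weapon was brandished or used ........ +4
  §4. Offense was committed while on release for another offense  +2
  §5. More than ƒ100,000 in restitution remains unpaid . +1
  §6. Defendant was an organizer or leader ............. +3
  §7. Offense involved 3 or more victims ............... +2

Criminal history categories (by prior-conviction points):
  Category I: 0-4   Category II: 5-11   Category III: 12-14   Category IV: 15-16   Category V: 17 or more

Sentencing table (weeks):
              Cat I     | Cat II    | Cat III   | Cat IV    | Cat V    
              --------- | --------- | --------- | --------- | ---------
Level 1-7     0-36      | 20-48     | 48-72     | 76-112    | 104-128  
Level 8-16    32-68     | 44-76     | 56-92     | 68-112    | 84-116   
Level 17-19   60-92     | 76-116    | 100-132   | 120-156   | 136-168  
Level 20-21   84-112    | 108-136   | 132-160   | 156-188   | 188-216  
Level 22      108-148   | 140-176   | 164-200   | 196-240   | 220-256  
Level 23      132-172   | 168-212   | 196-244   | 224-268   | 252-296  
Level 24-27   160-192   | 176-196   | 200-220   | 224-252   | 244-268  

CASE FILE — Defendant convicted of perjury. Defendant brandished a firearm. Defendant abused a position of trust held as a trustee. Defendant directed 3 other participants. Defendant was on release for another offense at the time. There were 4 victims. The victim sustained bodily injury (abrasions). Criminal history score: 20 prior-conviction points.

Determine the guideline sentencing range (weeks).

Base offense level for perjury: 4.
§1 applies (level before this adjustment is 4 < 8, so +2): 4 + 2 = 6.
§2 applies (level before this adjustment is 6 < 20, so +1): 6 + 1 = 7.
§3 applies: 7 + 4 = 11.
§4 applies: 11 + 2 = 13.
§5 does not apply.
§6 applies: 13 + 3 = 16.
§7 applies: 16 + 2 = 18.
Final offense level: 18.
Criminal history: 20 prior points → Category V (17+).
Level 18 falls in the 17-19 band.
Grid: Level 17-19 × Category V = 136-168 weeks.

136-168 weeks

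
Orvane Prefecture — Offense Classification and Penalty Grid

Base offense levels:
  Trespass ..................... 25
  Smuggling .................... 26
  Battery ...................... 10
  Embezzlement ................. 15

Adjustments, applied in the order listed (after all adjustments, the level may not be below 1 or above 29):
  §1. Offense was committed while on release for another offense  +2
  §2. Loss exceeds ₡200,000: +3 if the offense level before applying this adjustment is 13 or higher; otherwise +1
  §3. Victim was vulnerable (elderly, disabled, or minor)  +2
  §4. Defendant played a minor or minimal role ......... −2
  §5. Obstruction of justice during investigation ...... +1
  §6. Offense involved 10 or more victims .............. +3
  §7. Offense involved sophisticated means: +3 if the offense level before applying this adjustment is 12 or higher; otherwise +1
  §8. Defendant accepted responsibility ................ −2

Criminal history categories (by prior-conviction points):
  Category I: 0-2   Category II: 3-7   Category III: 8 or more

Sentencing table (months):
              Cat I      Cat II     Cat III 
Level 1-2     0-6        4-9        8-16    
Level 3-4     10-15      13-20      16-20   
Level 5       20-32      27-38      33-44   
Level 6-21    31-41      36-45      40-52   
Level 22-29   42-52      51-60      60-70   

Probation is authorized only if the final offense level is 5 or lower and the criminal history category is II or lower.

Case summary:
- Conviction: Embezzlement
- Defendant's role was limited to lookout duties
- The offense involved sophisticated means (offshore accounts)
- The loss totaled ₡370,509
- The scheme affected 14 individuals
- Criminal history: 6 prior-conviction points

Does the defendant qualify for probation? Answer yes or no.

Base offense level for embezzlement: 15.
§1 does not apply.
§2 applies (level before this adjustment is 15 ≥ 13, so +3): 15 + 3 = 18.
§4 applies: 18 − 2 = 16.
§5 does not apply.
§6 applies: 16 + 3 = 19.
§7 applies (level before this adjustment is 19 ≥ 12, so +3): 19 + 3 = 22.
§8 does not apply.
Final offense level: 22.
Criminal history: 6 prior points → Category II (3-7).
Level 22 falls in the 22-29 band.
Grid: Level 22-29 × Category II = 51-60 months.
Probation check: level 22 > 5 and category II ≤ II → not eligible.

No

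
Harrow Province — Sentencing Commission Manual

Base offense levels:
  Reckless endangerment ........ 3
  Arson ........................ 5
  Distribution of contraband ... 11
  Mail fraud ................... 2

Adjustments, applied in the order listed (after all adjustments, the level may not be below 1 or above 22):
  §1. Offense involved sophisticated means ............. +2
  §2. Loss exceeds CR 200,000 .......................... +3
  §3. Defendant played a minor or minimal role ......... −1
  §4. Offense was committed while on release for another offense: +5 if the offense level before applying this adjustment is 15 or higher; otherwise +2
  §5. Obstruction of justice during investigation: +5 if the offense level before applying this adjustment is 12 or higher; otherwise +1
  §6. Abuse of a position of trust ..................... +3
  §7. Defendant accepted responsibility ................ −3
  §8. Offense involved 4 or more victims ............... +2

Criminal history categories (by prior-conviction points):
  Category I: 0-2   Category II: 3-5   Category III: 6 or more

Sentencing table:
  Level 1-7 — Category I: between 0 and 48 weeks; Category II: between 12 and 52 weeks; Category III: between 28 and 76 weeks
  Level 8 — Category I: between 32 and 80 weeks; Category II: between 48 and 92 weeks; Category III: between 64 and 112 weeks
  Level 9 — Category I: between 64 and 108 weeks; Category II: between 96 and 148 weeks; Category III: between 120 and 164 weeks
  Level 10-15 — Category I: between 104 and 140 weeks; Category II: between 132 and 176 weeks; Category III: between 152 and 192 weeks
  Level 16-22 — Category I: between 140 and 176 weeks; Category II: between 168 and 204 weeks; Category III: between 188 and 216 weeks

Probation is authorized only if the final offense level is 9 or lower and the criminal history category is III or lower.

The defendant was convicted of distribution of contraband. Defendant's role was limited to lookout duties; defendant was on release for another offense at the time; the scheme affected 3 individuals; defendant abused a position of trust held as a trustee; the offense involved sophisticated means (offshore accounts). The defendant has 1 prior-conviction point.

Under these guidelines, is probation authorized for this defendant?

Base offense level for distribution of contraband: 11.
§1 applies: 11 + 2 = 13.
§2 does not apply.
§3 applies: 13 − 1 = 12.
§4 applies (level before this adjustment is 12 < 15, so +2): 12 + 2 = 14.
§5 does not apply.
§6 applies: 14 + 3 = 17.
§8 does not apply.
Final offense level: 17.
Criminal history: 1 prior point → Category I (0-2).
Level 17 falls in the 16-22 band.
Grid: Level 16-22 × Category I = 140-176 weeks.
Probation check: level 17 > 9 and category I ≤ III → not eligible.

No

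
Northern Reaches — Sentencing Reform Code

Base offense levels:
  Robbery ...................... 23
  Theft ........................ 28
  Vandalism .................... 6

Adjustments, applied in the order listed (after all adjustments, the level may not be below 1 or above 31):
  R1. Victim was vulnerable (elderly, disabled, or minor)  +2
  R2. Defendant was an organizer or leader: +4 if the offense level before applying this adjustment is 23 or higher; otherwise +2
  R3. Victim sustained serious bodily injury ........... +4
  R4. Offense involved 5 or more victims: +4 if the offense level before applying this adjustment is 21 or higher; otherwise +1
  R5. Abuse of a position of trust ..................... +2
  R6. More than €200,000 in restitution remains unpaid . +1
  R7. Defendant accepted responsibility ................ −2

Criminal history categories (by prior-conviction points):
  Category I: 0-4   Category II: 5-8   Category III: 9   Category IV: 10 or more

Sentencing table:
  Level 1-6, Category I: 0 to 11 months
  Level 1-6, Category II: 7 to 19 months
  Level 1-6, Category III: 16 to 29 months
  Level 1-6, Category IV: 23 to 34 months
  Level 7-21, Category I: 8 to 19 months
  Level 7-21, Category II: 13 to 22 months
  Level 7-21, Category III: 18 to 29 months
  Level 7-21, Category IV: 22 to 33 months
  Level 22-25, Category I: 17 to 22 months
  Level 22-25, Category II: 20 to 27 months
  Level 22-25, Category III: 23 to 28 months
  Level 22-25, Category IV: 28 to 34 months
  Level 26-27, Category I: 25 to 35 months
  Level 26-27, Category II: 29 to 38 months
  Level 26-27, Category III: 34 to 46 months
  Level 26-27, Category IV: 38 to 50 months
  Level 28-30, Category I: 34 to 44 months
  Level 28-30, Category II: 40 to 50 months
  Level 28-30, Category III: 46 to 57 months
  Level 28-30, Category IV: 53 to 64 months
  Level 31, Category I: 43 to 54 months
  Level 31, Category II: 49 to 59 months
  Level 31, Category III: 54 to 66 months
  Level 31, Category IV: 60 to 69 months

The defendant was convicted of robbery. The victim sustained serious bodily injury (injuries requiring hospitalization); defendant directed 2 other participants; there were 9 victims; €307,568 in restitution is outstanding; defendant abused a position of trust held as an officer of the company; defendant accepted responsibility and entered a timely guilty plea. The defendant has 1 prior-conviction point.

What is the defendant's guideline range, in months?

Base offense level for robbery: 23.
R1 does not apply.
R2 applies (level before this adjustment is 23 ≥ 23, so +4): 23 + 4 = 27.
R3 applies: 27 + 4 = 31.
R4 applies (level before this adjustment is 31 ≥ 21, so +4): 31 + 4 = 35.
R5 applies: 35 + 2 = 37.
R6 applies: 37 + 1 = 38.
R7 applies: 38 − 2 = 36.
Level 36 exceeds the maximum of 31; capped at 31.
Final offense level: 31.
Criminal history: 1 prior point → Category I (0-4).
Level 31 falls in the 31 band.
Grid: Level 31 × Category I = 43-54 months.

43-54 months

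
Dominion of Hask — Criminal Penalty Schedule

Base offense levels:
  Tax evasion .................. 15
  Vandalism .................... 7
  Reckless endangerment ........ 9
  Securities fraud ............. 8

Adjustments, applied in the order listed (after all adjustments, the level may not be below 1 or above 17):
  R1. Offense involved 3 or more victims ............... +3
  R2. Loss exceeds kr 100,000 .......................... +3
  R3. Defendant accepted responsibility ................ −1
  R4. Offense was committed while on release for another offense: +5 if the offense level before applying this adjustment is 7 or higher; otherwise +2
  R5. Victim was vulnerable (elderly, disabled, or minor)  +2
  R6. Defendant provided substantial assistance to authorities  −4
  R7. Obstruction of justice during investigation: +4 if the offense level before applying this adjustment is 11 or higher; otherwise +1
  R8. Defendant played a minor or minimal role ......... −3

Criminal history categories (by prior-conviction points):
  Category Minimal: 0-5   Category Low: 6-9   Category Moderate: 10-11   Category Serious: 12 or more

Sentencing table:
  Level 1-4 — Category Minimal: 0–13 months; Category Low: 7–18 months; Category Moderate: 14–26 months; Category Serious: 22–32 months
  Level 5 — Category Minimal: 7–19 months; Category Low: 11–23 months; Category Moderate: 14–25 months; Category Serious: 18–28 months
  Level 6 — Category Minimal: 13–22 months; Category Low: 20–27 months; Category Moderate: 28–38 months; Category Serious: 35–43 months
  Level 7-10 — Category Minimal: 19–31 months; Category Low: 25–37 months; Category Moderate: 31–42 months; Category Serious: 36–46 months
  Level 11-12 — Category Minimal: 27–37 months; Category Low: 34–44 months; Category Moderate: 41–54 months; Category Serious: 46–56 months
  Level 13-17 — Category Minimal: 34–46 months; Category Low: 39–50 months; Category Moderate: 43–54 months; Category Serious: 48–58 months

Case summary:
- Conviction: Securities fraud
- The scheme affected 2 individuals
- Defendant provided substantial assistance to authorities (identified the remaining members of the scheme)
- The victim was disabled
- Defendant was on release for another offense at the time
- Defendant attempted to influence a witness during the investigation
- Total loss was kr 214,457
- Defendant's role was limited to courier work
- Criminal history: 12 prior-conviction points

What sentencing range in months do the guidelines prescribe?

Base offense level for securities fraud: 8.
R2 applies: 8 + 3 = 11.
R4 applies (level before this adjustment is 11 ≥ 7, so +5): 11 + 5 = 16.
R5 applies: 16 + 2 = 18.
R6 applies: 18 − 4 = 14.
R7 applies (level before this adjustment is 14 ≥ 11, so +4): 14 + 4 = 18.
R8 applies: 18 − 3 = 15.
Final offense level: 15.
Criminal history: 12 prior points → Category Serious (12+).
Level 15 falls in the 13-17 band.
Grid: Level 13-17 × Category Serious = 48-58 months.

48-58 months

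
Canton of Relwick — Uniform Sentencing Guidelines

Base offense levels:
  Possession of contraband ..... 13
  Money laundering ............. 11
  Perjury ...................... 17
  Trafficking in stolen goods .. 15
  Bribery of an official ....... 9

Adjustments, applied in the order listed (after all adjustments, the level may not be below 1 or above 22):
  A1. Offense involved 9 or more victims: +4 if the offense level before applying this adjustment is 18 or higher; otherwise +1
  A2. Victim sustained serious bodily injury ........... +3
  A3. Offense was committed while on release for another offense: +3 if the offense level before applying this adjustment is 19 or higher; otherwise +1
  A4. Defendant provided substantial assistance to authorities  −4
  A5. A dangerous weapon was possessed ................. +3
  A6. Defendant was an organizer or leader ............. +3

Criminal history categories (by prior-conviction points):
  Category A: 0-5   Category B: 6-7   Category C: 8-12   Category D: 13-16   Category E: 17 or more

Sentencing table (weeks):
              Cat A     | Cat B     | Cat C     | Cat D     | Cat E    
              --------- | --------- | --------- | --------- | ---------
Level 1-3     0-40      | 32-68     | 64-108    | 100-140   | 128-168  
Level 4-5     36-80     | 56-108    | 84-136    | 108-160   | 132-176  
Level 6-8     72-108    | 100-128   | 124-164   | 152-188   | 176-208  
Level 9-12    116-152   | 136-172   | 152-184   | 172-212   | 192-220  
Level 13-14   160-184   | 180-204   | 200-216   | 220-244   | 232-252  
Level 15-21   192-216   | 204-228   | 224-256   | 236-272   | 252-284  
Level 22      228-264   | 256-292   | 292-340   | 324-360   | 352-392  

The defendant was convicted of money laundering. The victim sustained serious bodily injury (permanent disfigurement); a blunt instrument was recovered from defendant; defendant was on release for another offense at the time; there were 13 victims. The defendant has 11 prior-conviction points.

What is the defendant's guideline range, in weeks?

224-256 weeks

Base offense level for money laundering: 11.
A1 applies (level before this adjustment is 11 < 18, so +1): 11 + 1 = 12.
A2 applies: 12 + 3 = 15.
A3 applies (level before this adjustment is 15 < 19, so +1): 15 + 1 = 16.
A5 applies: 16 + 3 = 19.
Final offense level: 19.
Criminal history: 11 prior points → Category C (8-12).
Level 19 falls in the 15-21 band.
Grid: Level 15-21 × Category C = 224-256 weeks.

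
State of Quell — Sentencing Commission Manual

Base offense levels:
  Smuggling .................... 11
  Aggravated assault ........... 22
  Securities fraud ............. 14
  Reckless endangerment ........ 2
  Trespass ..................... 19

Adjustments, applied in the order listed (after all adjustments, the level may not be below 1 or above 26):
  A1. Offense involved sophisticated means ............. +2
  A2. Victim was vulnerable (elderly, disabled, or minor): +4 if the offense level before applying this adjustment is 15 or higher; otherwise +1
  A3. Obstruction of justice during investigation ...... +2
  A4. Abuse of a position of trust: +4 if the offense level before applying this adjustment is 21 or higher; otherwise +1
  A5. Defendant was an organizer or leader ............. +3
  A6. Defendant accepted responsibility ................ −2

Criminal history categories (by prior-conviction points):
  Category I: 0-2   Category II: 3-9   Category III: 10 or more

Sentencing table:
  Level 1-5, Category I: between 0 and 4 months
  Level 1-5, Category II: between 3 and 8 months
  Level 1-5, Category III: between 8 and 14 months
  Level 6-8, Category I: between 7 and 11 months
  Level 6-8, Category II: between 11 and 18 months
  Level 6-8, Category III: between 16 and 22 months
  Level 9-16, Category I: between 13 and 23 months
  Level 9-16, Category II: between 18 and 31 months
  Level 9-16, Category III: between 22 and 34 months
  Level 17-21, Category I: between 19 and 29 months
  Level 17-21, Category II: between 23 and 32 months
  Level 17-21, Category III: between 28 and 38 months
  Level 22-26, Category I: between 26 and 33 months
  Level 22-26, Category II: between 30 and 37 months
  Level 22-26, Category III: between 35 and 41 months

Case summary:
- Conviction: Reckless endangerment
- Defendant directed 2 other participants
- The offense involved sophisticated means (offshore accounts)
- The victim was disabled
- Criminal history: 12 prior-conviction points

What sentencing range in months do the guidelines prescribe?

Base offense level for reckless endangerment: 2.
A1 applies: 2 + 2 = 4.
A2 applies (level before this adjustment is 4 < 15, so +1): 4 + 1 = 5.
A5 applies: 5 + 3 = 8.
A6 does not apply.
Final offense level: 8.
Criminal history: 12 prior points → Category III (10+).
Level 8 falls in the 6-8 band.
Grid: Level 6-8 × Category III = 16-22 months.

16-22 months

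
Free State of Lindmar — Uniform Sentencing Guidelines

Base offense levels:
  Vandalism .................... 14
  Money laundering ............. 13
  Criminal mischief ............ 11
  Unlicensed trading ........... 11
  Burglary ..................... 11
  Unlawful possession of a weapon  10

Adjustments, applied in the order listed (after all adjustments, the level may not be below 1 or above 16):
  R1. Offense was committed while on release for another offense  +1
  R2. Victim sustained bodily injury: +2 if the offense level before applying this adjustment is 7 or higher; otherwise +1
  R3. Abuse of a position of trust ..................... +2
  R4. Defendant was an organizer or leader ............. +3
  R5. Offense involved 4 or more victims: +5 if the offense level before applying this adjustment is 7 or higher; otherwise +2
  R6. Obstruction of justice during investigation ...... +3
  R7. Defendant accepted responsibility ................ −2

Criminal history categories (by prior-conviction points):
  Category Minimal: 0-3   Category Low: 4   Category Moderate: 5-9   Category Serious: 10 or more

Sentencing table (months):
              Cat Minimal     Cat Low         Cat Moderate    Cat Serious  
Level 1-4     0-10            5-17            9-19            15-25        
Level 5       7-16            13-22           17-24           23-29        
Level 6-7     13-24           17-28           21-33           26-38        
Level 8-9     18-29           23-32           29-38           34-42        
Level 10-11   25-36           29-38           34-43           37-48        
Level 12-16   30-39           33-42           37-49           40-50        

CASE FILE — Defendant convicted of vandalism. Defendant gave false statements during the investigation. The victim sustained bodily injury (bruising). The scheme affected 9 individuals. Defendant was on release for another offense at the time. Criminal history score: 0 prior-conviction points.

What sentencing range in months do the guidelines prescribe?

Base offense level for vandalism: 14.
R1 applies: 14 + 1 = 15.
R2 applies (level before this adjustment is 15 ≥ 7, so +2): 15 + 2 = 17.
R3 does not apply.
R5 applies (level before this adjustment is 17 ≥ 7, so +5): 17 + 5 = 22.
R6 applies: 22 + 3 = 25.
R7 does not apply.
Level 25 exceeds the maximum of 16; capped at 16.
Final offense level: 16.
Criminal history: 0 prior points → Category Minimal (0-3).
Level 16 falls in the 12-16 band.
Grid: Level 12-16 × Category Minimal = 30-39 months.

30-39 months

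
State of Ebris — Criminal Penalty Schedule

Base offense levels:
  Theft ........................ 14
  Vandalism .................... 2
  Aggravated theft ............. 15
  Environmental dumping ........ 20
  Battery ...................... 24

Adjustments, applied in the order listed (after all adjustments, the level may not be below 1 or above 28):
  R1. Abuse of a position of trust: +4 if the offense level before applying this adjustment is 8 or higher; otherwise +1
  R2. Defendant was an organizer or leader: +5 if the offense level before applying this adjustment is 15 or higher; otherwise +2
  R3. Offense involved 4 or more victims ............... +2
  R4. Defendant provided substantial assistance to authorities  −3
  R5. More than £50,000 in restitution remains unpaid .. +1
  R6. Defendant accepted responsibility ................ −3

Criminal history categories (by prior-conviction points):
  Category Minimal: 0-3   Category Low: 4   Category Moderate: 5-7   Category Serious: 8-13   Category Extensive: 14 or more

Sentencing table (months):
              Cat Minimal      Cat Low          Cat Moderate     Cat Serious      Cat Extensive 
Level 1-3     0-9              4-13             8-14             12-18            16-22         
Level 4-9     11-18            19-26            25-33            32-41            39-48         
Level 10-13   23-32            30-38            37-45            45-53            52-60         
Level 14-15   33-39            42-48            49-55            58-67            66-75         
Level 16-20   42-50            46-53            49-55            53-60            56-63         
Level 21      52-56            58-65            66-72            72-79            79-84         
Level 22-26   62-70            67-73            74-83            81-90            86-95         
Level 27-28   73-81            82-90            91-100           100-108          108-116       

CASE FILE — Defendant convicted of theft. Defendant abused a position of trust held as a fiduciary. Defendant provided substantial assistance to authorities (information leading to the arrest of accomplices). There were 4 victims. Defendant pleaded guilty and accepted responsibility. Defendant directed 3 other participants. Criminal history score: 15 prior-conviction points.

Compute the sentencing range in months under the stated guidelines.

Base offense level for theft: 14.
R1 applies (level before this adjustment is 14 ≥ 8, so +4): 14 + 4 = 18.
R2 applies (level before this adjustment is 18 ≥ 15, so +5): 18 + 5 = 23.
R3 applies: 23 + 2 = 25.
R4 applies: 25 − 3 = 22.
R5 does not apply.
R6 applies: 22 − 3 = 19.
Final offense level: 19.
Criminal history: 15 prior points → Category Extensive (14+).
Level 19 falls in the 16-20 band.
Grid: Level 16-20 × Category Extensive = 56-63 months.

56-63 months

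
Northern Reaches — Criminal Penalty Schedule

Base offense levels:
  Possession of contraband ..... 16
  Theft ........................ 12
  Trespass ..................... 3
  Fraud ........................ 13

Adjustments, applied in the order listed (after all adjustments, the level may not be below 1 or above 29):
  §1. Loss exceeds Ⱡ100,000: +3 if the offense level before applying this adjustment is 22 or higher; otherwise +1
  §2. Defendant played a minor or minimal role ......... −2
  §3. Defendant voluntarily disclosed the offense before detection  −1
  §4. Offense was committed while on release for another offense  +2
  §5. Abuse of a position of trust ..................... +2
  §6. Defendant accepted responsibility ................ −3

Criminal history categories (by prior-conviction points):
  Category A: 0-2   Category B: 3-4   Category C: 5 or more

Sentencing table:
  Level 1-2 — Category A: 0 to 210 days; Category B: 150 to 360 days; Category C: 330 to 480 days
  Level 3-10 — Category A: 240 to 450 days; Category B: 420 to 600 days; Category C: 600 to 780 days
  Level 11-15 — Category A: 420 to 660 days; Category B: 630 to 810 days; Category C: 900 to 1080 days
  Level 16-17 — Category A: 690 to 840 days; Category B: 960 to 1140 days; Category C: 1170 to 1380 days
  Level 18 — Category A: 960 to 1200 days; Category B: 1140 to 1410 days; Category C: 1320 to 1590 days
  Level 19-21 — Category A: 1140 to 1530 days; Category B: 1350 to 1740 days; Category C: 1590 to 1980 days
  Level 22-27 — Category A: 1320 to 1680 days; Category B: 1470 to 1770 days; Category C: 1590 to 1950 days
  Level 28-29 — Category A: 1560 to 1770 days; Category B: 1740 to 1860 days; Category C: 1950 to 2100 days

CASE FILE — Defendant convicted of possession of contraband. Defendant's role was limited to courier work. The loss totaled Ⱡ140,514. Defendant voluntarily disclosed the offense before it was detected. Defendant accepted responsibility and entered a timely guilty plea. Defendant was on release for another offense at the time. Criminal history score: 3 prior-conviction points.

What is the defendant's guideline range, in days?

Base offense level for possession of contraband: 16.
§1 applies (level before this adjustment is 16 < 22, so +1): 16 + 1 = 17.
§2 applies: 17 − 2 = 15.
§3 applies: 15 − 1 = 14.
§4 applies: 14 + 2 = 16.
§5 does not apply.
§6 applies: 16 − 3 = 13.
Final offense level: 13.
Criminal history: 3 prior points → Category B (3-4).
Level 13 falls in the 11-15 band.
Grid: Level 11-15 × Category B = 630-810 days.

630-810 days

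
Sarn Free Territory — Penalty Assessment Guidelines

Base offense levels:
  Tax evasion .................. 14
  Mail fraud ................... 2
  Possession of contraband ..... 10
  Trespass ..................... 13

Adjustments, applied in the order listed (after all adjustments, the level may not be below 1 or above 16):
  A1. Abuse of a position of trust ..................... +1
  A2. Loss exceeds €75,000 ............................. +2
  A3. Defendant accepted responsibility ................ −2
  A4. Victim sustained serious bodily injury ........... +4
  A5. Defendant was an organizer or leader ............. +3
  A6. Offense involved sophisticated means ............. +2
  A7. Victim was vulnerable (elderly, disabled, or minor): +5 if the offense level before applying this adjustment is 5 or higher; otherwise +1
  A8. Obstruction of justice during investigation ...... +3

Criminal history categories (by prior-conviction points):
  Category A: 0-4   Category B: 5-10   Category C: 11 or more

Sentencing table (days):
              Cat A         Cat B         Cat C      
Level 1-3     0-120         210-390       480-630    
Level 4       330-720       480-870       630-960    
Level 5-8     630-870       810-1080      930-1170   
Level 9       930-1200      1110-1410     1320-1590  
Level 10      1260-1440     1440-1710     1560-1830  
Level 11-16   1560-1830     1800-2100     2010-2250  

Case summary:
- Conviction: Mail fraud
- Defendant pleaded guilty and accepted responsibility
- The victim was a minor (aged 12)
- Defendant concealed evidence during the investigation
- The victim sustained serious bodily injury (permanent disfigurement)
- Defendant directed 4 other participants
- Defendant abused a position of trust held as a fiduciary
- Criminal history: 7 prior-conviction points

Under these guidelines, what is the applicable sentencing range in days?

1800-2100 days

Base offense level for mail fraud: 2.
A1 applies: 2 + 1 = 3.
A2 does not apply.
A3 applies: 3 − 2 = 1.
A4 applies: 1 + 4 = 5.
A5 applies: 5 + 3 = 8.
A6 does not apply.
A7 applies (level before this adjustment is 8 ≥ 5, so +5): 8 + 5 = 13.
A8 applies: 13 + 3 = 16.
Final offense level: 16.
Criminal history: 7 prior points → Category B (5-10).
Level 16 falls in the 11-16 band.
Grid: Level 11-16 × Category B = 1800-2100 days.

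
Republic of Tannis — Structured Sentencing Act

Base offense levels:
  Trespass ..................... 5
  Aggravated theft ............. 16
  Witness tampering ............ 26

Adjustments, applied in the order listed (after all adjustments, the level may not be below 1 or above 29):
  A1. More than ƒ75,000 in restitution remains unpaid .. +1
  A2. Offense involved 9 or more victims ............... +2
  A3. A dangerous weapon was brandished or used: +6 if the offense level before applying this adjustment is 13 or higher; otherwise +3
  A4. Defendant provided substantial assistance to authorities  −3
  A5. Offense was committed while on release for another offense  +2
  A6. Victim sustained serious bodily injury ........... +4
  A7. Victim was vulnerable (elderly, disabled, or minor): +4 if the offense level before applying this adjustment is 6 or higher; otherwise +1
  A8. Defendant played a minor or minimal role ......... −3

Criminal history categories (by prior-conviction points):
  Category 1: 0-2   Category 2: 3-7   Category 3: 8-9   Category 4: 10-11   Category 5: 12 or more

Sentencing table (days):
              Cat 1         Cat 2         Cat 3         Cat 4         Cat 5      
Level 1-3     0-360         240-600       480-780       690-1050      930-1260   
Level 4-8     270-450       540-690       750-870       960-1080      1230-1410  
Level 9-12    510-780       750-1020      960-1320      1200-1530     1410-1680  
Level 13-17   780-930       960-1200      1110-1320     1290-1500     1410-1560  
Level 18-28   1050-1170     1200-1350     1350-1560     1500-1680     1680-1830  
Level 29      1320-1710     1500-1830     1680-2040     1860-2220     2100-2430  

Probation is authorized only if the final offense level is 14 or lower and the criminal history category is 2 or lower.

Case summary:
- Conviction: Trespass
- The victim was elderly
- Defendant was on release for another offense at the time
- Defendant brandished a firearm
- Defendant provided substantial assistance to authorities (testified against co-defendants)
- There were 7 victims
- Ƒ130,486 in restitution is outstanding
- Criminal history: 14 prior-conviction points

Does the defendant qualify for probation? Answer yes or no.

Base offense level for trespass: 5.
A1 applies: 5 + 1 = 6.
A2 does not apply.
A3 applies (level before this adjustment is 6 < 13, so +3): 6 + 3 = 9.
A4 applies: 9 − 3 = 6.
A5 applies: 6 + 2 = 8.
A6 does not apply.
A7 applies (level before this adjustment is 8 ≥ 6, so +4): 8 + 4 = 12.
A8 does not apply.
Final offense level: 12.
Criminal history: 14 prior points → Category 5 (12+).
Level 12 falls in the 9-12 band.
Grid: Level 9-12 × Category 5 = 1410-1680 days.
Probation check: level 12 ≤ 14 and category 5 > 2 → not eligible.

No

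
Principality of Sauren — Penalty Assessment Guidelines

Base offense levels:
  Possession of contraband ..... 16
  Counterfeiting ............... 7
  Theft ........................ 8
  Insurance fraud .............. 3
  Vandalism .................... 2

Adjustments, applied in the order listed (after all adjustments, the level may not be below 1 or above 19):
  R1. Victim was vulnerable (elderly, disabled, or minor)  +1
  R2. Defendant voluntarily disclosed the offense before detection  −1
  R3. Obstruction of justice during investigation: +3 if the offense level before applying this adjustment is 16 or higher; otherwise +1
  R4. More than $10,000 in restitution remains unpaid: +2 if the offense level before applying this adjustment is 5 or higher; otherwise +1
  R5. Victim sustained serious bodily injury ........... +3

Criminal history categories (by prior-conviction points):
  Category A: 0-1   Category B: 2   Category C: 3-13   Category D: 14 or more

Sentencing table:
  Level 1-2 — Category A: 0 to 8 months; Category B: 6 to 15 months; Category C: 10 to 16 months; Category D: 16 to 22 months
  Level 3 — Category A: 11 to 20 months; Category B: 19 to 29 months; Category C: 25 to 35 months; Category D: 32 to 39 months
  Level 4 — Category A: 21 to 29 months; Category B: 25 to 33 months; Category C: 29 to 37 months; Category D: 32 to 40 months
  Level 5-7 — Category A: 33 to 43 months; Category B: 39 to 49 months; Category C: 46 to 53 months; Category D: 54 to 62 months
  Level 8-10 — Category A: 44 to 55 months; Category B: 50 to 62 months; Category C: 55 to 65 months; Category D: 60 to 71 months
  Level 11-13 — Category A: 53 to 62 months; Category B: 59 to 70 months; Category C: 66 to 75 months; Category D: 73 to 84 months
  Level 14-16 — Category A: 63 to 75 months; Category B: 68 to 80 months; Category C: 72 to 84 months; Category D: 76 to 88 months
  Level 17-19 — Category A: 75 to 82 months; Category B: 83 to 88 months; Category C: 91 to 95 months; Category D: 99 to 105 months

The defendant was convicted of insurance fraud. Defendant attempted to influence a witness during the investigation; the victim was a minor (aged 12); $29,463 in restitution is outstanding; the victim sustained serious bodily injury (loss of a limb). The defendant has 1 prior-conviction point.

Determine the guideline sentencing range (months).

Base offense level for insurance fraud: 3.
R1 applies: 3 + 1 = 4.
R3 applies (level before this adjustment is 4 < 16, so +1): 4 + 1 = 5.
R4 applies (level before this adjustment is 5 ≥ 5, so +2): 5 + 2 = 7.
R5 applies: 7 + 3 = 10.
Final offense level: 10.
Criminal history: 1 prior point → Category A (0-1).
Level 10 falls in the 8-10 band.
Grid: Level 8-10 × Category A = 44-55 months.

44-55 months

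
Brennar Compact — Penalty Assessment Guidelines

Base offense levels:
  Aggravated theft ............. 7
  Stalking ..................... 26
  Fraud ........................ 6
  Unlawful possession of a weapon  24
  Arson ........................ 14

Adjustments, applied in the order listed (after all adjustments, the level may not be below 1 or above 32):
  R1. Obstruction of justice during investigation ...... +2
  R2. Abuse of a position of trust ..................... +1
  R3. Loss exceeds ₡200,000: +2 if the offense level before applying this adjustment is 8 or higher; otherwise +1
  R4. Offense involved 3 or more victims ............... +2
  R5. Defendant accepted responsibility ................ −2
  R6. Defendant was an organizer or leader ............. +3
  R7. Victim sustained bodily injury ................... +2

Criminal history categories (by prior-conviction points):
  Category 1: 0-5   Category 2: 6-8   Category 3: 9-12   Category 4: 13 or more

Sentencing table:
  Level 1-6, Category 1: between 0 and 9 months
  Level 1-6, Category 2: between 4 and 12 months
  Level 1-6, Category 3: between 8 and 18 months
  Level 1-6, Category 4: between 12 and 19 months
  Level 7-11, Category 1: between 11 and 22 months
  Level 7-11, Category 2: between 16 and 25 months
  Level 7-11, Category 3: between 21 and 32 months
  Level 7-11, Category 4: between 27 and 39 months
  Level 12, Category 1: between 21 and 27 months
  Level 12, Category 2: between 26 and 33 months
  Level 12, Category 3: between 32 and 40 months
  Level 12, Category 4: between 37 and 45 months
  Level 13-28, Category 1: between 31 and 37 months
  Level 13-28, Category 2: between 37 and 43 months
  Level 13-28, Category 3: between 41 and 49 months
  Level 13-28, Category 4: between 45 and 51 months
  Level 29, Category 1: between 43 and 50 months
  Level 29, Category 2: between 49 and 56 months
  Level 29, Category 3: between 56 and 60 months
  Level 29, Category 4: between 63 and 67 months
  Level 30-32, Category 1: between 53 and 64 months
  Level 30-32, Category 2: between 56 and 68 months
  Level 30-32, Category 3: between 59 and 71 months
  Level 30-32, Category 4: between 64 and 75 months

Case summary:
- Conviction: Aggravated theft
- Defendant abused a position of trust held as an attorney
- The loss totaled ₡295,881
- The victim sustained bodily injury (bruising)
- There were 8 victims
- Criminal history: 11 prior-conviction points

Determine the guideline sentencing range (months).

Base offense level for aggravated theft: 7.
R2 applies: 7 + 1 = 8.
R3 applies (level before this adjustment is 8 ≥ 8, so +2): 8 + 2 = 10.
R4 applies: 10 + 2 = 12.
R6 does not apply.
R7 applies: 12 + 2 = 14.
Final offense level: 14.
Criminal history: 11 prior points → Category 3 (9-12).
Level 14 falls in the 13-28 band.
Grid: Level 13-28 × Category 3 = 41-49 months.

41-49 months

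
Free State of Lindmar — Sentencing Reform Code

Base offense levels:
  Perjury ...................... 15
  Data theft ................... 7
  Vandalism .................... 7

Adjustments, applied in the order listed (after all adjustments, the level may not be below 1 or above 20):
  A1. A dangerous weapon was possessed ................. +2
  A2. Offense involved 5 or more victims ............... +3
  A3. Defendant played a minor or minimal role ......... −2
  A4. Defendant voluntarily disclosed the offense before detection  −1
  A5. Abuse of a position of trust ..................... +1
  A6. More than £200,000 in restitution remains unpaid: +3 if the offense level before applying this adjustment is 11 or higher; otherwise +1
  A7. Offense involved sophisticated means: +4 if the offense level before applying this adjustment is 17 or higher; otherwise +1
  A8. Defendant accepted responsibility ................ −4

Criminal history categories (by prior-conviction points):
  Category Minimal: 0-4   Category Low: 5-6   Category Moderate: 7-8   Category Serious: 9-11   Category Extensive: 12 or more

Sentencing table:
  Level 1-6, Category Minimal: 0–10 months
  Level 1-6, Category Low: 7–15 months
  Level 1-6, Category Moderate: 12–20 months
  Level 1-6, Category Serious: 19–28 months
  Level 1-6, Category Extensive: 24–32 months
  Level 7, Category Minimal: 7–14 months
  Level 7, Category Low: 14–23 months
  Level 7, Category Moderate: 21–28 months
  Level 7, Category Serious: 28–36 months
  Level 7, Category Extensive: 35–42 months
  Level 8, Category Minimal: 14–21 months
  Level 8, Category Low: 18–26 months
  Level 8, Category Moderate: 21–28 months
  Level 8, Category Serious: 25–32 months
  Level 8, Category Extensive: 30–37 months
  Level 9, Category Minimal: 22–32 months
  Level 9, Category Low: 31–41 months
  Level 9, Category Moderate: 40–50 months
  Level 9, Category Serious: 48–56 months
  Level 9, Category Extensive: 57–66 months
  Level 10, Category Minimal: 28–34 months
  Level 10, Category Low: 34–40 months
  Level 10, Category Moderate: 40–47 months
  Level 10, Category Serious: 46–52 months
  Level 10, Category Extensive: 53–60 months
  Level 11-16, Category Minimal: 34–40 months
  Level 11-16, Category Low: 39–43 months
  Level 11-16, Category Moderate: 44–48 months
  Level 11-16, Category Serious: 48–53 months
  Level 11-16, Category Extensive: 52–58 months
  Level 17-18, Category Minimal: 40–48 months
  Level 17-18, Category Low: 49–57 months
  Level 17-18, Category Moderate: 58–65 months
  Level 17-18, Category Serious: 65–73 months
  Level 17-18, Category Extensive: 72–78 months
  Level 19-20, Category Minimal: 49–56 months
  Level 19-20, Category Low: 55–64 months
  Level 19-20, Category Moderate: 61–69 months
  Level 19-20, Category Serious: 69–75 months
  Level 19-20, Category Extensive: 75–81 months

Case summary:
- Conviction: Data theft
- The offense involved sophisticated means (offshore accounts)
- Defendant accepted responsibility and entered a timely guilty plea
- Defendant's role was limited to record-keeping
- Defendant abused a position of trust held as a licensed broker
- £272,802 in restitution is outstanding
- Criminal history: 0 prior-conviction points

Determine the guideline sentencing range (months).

0-10 months

Base offense level for data theft: 7.
A1 does not apply.
A3 applies: 7 − 2 = 5.
A5 applies: 5 + 1 = 6.
A6 applies (level before this adjustment is 6 < 11, so +1): 6 + 1 = 7.
A7 applies (level before this adjustment is 7 < 17, so +1): 7 + 1 = 8.
A8 applies: 8 − 4 = 4.
Final offense level: 4.
Criminal history: 0 prior points → Category Minimal (0-4).
Level 4 falls in the 1-6 band.
Grid: Level 1-6 × Category Minimal = 0-10 months.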